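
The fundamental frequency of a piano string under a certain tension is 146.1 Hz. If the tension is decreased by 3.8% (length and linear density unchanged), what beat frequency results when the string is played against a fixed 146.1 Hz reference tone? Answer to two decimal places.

For a string, f ∝ √T, so the new frequency is 146.1·√0.962 = 143.2972 Hz.
f_beat = |143.2972 − 146.1| = 2.80 Hz.

2.80 Hz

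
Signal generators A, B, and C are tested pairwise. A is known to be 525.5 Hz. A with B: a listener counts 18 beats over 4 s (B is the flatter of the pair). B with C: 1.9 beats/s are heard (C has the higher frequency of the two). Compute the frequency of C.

A–B: Beat frequency = 18/4 = 4.5 Hz.
B is below A, so f_B = 525.5 − 4.5 = 521 Hz.
C is above B, so f_C = 521 + 1.9 = 522.9 Hz.

522.9 Hz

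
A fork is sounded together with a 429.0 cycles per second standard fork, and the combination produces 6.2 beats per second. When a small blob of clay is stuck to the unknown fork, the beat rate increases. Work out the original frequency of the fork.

|f − 429.0| = 6.2, so the fork was at either 422.8 Hz or 435.2 Hz.
Adding mass to a fork lowers its frequency; the adjustment lowers the fork's frequency.
The beat rate rose, so the adjustment moved the fork further from 429.0 Hz — it was already below the reference.

422.8 Hz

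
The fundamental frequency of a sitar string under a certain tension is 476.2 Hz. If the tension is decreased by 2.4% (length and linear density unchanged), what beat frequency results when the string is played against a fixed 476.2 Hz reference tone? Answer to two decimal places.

5.75 Hz

For a string, f ∝ √T, so the new frequency is 476.2·√0.976 = 470.4509 Hz.
f_beat = |470.4509 − 476.2| = 5.75 Hz.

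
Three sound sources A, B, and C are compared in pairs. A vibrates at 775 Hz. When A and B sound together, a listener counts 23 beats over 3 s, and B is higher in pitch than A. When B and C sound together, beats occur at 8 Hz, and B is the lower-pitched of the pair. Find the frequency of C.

A–B: Beat frequency = 23/3 = 7.6667 Hz.
B is above A, so f_B = 775 + 7.6667 = 782.6667 Hz.
C is above B, so f_C = 782.6667 + 8 = 790.6667 Hz.

790.6667 Hz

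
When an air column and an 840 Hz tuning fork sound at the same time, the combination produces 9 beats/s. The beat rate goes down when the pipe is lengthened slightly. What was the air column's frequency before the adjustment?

|f − 840| = 9, so the air column was at either 831 Hz or 849 Hz.
A longer pipe has a lower fundamental; the adjustment lowers the air column's frequency.
The beat rate fell, so the adjustment moved the air column toward 840 Hz — it must have started above the reference.

849 Hz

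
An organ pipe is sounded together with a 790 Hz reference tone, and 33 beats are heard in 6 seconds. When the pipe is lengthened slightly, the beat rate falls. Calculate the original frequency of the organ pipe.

Beat frequency = 33/6 = 5.5 Hz.
|f − 790| = 5.5, so the organ pipe was at either 784.5 Hz or 795.5 Hz.
A longer pipe has a lower fundamental; the adjustment lowers the organ pipe's frequency.
The beat rate fell, so the adjustment moved the organ pipe toward 790 Hz — it must have started above the reference.

795.5 Hz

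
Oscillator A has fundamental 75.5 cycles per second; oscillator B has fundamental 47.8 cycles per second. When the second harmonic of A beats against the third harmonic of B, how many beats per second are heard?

Second harmonic of the first: 2·75.5 = 151.0 Hz.
Third harmonic of the second: 3·47.8 = 143.4 Hz.
f_beat = |151.0 − 143.4| = 7.6 Hz.

7.6 Hz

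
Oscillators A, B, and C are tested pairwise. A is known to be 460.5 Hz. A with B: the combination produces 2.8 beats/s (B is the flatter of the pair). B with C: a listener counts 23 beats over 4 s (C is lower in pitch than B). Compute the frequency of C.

B is below A, so f_B = 460.5 − 2.8 = 457.7 Hz.
B–C: Beat frequency = 23/4 = 5.75 Hz.
C is below B, so f_C = 457.7 − 5.75 = 451.95 Hz.

451.95 Hz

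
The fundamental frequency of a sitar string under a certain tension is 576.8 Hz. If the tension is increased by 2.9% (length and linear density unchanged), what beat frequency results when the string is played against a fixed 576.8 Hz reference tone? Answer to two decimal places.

8.30 Hz

For a string, f ∝ √T, so the new frequency is 576.8·√1.029 = 585.1038 Hz.
f_beat = |585.1038 − 576.8| = 8.30 Hz.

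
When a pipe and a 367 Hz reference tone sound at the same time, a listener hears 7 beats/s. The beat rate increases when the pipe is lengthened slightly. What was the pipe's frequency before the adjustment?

360 Hz

|f − 367| = 7, so the pipe was at either 360 Hz or 374 Hz.
A longer pipe has a lower fundamental; the adjustment lowers the pipe's frequency.
The beat rate rose, so the adjustment moved the pipe further from 367 Hz — it was already below the reference.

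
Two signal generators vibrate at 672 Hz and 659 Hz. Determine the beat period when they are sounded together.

0.077 s

f_beat = |672 − 659| = 13 Hz.
Beat period T = 1 / f_beat = 1 / 13 s.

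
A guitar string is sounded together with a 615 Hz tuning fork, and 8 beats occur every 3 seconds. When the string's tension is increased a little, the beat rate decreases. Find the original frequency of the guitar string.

Beat frequency = 8/3 = 2.6667 Hz.
|f − 615| = 2.6667, so the guitar string was at either 612.3333 Hz or 617.6667 Hz.
Higher tension means higher frequency; the adjustment raises the guitar string's frequency.
The beat rate fell, so the adjustment moved the guitar string toward 615 Hz — it must have started below the reference.

612.3333 Hz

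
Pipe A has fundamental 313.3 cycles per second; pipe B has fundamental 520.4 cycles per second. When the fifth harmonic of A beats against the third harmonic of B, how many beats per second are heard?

Fifth harmonic of the first: 5·313.3 = 1566.5 Hz.
Third harmonic of the second: 3·520.4 = 1561.2 Hz.
f_beat = |1566.5 − 1561.2| = 5.3 Hz.

5.3 Hz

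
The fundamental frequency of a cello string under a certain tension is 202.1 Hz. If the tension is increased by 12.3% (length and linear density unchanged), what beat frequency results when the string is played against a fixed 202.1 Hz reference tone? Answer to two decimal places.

12.07 Hz

For a string, f ∝ √T, so the new frequency is 202.1·√1.123 = 214.1688 Hz.
f_beat = |214.1688 − 202.1| = 12.07 Hz.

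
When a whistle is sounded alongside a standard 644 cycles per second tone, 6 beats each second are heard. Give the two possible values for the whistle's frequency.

638 Hz or 650 Hz

|f − 644| = 6, so f = 644 ± 6.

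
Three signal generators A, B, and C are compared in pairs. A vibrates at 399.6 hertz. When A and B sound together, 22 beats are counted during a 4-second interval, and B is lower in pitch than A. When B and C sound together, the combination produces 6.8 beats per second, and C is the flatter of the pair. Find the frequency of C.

387.3 Hz

A–B: Beat frequency = 22/4 = 5.5 Hz.
B is below A, so f_B = 399.6 − 5.5 = 394.1 Hz.
C is below B, so f_C = 394.1 − 6.8 = 387.3 Hz.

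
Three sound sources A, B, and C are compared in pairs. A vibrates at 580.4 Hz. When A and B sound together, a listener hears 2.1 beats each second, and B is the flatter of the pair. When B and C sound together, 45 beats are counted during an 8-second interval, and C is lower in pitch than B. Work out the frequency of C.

B is below A, so f_B = 580.4 − 2.1 = 578.3 Hz.
B–C: Beat frequency = 45/8 = 5.625 Hz.
C is below B, so f_C = 578.3 − 5.625 = 572.675 Hz.

572.675 Hz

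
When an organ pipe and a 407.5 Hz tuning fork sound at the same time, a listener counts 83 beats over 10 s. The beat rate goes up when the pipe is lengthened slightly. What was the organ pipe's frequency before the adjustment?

399.2 Hz

Beat frequency = 83/10 = 8.3 Hz.
|f − 407.5| = 8.3, so the organ pipe was at either 399.2 Hz or 415.8 Hz.
A longer pipe has a lower fundamental; the adjustment lowers the organ pipe's frequency.
The beat rate rose, so the adjustment moved the organ pipe further from 407.5 Hz — it was already below the reference.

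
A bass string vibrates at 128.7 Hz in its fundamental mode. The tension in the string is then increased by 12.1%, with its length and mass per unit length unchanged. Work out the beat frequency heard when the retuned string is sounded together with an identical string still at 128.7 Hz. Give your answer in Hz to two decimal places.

For a string, f ∝ √T, so the new frequency is 128.7·√1.121 = 136.2641 Hz.
f_beat = |136.2641 − 128.7| = 7.56 Hz.

7.56 Hz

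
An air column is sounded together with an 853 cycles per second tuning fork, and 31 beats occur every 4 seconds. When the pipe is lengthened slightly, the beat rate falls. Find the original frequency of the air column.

860.75 Hz

Beat frequency = 31/4 = 7.75 Hz.
|f − 853| = 7.75, so the air column was at either 845.25 Hz or 860.75 Hz.
A longer pipe has a lower fundamental; the adjustment lowers the air column's frequency.
The beat rate fell, so the adjustment moved the air column toward 853 Hz — it must have started above the reference.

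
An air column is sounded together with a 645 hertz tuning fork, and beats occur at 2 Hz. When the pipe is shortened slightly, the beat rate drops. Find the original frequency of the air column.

|f − 645| = 2, so the air column was at either 643 Hz or 647 Hz.
A shorter pipe has a higher fundamental; the adjustment raises the air column's frequency.
The beat rate fell, so the adjustment moved the air column toward 645 Hz — it must have started below the reference.

643 Hz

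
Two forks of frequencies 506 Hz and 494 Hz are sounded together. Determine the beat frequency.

Beats arise from superposition of two nearby frequencies; the beat rate is |f₁ − f₂|.
|506 − 494| = 12 Hz.

12 Hz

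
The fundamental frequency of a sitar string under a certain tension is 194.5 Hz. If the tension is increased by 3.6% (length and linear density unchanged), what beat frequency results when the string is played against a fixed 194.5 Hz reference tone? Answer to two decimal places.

3.47 Hz

For a string, f ∝ √T, so the new frequency is 194.5·√1.036 = 197.9700 Hz.
f_beat = |197.9700 − 194.5| = 3.47 Hz.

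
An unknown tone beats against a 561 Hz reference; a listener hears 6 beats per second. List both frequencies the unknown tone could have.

555 Hz or 567 Hz

|f − 561| = 6, so f = 561 ± 6.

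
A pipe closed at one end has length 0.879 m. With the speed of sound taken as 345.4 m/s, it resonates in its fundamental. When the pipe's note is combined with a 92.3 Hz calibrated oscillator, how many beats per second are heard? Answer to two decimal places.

Closed pipe (odd harmonics): f_n = n·v/(4L) = 1·345.4/(4·0.879) = 98.2366 Hz.
f_beat = |98.2366 − 92.3| = 5.94 Hz.

5.94 Hz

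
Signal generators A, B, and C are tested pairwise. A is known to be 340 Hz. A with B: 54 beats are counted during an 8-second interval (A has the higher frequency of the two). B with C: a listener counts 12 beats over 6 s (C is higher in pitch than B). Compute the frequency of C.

335.25 Hz

A–B: Beat frequency = 54/8 = 6.75 Hz.
B is below A, so f_B = 340 − 6.75 = 333.25 Hz.
B–C: Beat frequency = 12/6 = 2 Hz.
C is above B, so f_C = 333.25 + 2 = 335.25 Hz.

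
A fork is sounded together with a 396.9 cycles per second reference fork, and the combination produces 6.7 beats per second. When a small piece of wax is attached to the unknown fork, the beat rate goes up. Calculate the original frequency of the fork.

390.2 Hz

|f − 396.9| = 6.7, so the fork was at either 390.2 Hz or 403.6 Hz.
Loading a fork with wax lowers its frequency; the adjustment lowers the fork's frequency.
The beat rate rose, so the adjustment moved the fork further from 396.9 Hz — it was already below the reference.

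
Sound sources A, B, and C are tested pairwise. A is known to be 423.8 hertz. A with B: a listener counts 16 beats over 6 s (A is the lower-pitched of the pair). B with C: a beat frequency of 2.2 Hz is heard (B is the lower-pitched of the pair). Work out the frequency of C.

428.6667 Hz

A–B: Beat frequency = 16/6 = 2.6667 Hz.
B is above A, so f_B = 423.8 + 2.6667 = 426.4667 Hz.
C is above B, so f_C = 426.4667 + 2.2 = 428.6667 Hz.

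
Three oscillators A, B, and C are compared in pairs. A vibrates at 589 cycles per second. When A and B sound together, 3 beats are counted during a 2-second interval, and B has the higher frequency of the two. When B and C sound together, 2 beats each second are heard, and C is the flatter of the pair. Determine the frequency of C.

A–B: Beat frequency = 3/2 = 1.5 Hz.
B is above A, so f_B = 589 + 1.5 = 590.5 Hz.
C is below B, so f_C = 590.5 − 2 = 588.5 Hz.

588.5 Hz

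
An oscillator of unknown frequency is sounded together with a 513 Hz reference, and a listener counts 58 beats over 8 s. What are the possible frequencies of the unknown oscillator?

505.75 Hz or 520.25 Hz

Beat frequency = 58/8 = 7.25 Hz.
|f − 513| = 7.25, so f = 513 ± 7.25.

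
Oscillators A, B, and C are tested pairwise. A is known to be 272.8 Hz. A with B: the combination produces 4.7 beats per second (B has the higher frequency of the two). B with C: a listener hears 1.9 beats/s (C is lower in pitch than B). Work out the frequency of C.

275.6 Hz

B is above A, so f_B = 272.8 + 4.7 = 277.5 Hz.
C is below B, so f_C = 277.5 − 1.9 = 275.6 Hz.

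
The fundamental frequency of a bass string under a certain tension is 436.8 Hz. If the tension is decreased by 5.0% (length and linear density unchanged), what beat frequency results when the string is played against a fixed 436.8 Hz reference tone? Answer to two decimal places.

For a string, f ∝ √T, so the new frequency is 436.8·√0.950 = 425.7400 Hz.
f_beat = |425.7400 − 436.8| = 11.06 Hz.

11.06 Hz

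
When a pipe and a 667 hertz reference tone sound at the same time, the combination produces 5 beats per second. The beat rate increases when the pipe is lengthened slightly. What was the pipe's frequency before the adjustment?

|f − 667| = 5, so the pipe was at either 662 Hz or 672 Hz.
A longer pipe has a lower fundamental; the adjustment lowers the pipe's frequency.
The beat rate rose, so the adjustment moved the pipe further from 667 Hz — it was already below the reference.

662 Hz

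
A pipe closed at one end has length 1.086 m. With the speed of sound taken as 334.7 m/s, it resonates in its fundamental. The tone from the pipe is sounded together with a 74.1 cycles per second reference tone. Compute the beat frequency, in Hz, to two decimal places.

Closed pipe (odd harmonics): f_n = n·v/(4L) = 1·334.7/(4·1.086) = 77.0488 Hz.
f_beat = |77.0488 − 74.1| = 2.95 Hz.

2.95 Hz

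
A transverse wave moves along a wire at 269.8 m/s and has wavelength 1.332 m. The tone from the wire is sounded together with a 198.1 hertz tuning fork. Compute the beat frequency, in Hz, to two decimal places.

4.45 Hz

Source frequency f = v/λ = 269.8/1.332 = 202.5526 Hz.
f_beat = |202.5526 − 198.1| = 4.45 Hz.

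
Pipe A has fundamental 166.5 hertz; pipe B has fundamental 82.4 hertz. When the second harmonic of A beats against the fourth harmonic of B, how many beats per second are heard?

Second harmonic of the first: 2·166.5 = 333.0 Hz.
Fourth harmonic of the second: 4·82.4 = 329.6 Hz.
f_beat = |333.0 − 329.6| = 3.4 Hz.

3.4 Hz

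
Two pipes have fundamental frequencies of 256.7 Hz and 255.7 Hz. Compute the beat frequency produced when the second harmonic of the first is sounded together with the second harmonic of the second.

Second harmonic of the first: 2·256.7 = 513.4 Hz.
Second harmonic of the second: 2·255.7 = 511.4 Hz.
f_beat = |513.4 − 511.4| = 2.0 Hz.

2.0 Hz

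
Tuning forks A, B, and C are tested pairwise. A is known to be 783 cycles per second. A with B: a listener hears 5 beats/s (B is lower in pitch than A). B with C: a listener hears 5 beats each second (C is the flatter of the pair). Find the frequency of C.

773 Hz

B is below A, so f_B = 783 − 5 = 778 Hz.
C is below B, so f_C = 778 − 5 = 773 Hz.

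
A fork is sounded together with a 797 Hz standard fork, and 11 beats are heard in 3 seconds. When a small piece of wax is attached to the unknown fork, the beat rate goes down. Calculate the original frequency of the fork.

Beat frequency = 11/3 = 3.6667 Hz.
|f − 797| = 3.6667, so the fork was at either 793.3333 Hz or 800.6667 Hz.
Loading a fork with wax lowers its frequency; the adjustment lowers the fork's frequency.
The beat rate fell, so the adjustment moved the fork toward 797 Hz — it must have started above the reference.

800.6667 Hz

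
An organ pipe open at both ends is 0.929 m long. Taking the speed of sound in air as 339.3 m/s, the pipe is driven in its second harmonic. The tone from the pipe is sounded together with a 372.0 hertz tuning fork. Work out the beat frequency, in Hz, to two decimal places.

Open pipe: f_n = n·v/(2L) = 2·339.3/(2·0.929) = 365.2314 Hz.
f_beat = |365.2314 − 372.0| = 6.77 Hz.

6.77 Hz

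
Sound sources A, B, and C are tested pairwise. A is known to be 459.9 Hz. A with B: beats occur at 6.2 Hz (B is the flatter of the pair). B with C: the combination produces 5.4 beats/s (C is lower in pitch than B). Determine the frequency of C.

B is below A, so f_B = 459.9 − 6.2 = 453.7 Hz.
C is below B, so f_C = 453.7 − 5.4 = 448.3 Hz.

448.3 Hz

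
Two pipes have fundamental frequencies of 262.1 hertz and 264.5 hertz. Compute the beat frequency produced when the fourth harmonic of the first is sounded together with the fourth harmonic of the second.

Fourth harmonic of the first: 4·262.1 = 1048.4 Hz.
Fourth harmonic of the second: 4·264.5 = 1058.0 Hz.
f_beat = |1048.4 − 1058.0| = 9.6 Hz.

9.6 Hz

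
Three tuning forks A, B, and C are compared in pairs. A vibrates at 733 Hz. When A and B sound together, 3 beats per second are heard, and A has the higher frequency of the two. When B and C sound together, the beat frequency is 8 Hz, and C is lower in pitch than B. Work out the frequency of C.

B is below A, so f_B = 733 − 3 = 730 Hz.
C is below B, so f_C = 730 − 8 = 722 Hz.

722 Hz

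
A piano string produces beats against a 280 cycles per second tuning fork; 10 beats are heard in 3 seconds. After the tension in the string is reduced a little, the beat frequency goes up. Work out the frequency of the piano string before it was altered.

276.6667 Hz

Beat frequency = 10/3 = 3.3333 Hz.
|f − 280| = 3.3333, so the piano string was at either 276.6667 Hz or 283.3333 Hz.
Lower tension means lower frequency; the adjustment lowers the piano string's frequency.
The beat rate rose, so the adjustment moved the piano string further from 280 Hz — it was already below the reference.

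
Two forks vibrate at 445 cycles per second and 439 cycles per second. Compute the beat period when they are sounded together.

f_beat = |445 − 439| = 6 Hz.
Beat period T = 1 / f_beat = 1 / 6 s.

0.167 s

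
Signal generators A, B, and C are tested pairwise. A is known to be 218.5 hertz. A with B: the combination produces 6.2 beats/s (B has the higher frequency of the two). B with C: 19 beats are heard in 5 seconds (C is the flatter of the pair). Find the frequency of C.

B is above A, so f_B = 218.5 + 6.2 = 224.7 Hz.
B–C: Beat frequency = 19/5 = 3.8 Hz.
C is below B, so f_C = 224.7 − 3.8 = 220.9 Hz.

220.9 Hz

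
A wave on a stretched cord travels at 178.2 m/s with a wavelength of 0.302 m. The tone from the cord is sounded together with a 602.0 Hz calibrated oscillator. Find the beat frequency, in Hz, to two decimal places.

11.93 Hz

Source frequency f = v/λ = 178.2/0.302 = 590.0662 Hz.
f_beat = |590.0662 − 602.0| = 11.93 Hz.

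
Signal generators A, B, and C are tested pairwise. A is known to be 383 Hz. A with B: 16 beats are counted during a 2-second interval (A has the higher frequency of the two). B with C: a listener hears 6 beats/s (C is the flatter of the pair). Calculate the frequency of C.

A–B: Beat frequency = 16/2 = 8 Hz.
B is below A, so f_B = 383 − 8 = 375 Hz.
C is below B, so f_C = 375 − 6 = 369 Hz.

369 Hz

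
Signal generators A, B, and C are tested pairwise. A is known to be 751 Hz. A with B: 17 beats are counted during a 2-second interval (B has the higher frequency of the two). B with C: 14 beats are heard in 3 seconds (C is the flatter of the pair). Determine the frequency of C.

754.8333 Hz

A–B: Beat frequency = 17/2 = 8.5 Hz.
B is above A, so f_B = 751 + 8.5 = 759.5 Hz.
B–C: Beat frequency = 14/3 = 4.6667 Hz.
C is below B, so f_C = 759.5 − 4.6667 = 754.8333 Hz.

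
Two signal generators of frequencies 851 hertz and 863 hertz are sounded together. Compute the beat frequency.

12 Hz

Beats arise from superposition of two nearby frequencies; the beat rate is |f₁ − f₂|.
|851 − 863| = 12 Hz.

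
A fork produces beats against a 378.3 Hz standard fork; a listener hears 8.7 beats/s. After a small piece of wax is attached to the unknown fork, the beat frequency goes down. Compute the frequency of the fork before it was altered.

387 Hz

|f − 378.3| = 8.7, so the fork was at either 369.6 Hz or 387 Hz.
Loading a fork with wax lowers its frequency; the adjustment lowers the fork's frequency.
The beat rate fell, so the adjustment moved the fork toward 378.3 Hz — it must have started above the reference.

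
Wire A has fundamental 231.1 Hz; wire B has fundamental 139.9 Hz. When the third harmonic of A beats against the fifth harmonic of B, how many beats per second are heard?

6.2 Hz

Third harmonic of the first: 3·231.1 = 693.3 Hz.
Fifth harmonic of the second: 5·139.9 = 699.5 Hz.
f_beat = |693.3 − 699.5| = 6.2 Hz.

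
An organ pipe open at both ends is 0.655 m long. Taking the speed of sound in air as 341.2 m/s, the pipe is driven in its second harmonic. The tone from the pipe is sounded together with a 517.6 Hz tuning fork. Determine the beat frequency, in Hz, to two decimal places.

3.32 Hz

Open pipe: f_n = n·v/(2L) = 2·341.2/(2·0.655) = 520.9160 Hz.
f_beat = |520.9160 − 517.6| = 3.32 Hz.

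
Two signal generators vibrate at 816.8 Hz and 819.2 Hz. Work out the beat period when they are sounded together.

0.417 s

f_beat = |816.8 − 819.2| = 2.4 Hz.
Beat period T = 1 / f_beat = 1 / 2.4 s.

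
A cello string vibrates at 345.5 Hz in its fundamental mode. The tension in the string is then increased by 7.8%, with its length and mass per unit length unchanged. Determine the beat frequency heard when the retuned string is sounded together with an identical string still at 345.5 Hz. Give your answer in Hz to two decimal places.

For a string, f ∝ √T, so the new frequency is 345.5·√1.078 = 358.7215 Hz.
f_beat = |358.7215 − 345.5| = 13.22 Hz.

13.22 Hz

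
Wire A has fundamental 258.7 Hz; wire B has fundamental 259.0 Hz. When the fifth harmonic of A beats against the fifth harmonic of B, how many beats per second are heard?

Fifth harmonic of the first: 5·258.7 = 1293.5 Hz.
Fifth harmonic of the second: 5·259.0 = 1295.0 Hz.
f_beat = |1293.5 − 1295.0| = 1.5 Hz.

1.5 Hz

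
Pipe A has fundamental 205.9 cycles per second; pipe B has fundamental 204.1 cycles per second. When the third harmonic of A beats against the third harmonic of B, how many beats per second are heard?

5.4 Hz

Third harmonic of the first: 3·205.9 = 617.7 Hz.
Third harmonic of the second: 3·204.1 = 612.3 Hz.
f_beat = |617.7 − 612.3| = 5.4 Hz.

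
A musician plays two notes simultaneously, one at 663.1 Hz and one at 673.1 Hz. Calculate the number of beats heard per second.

10 Hz

Beats arise from superposition of two nearby frequencies; the beat rate is |f₁ − f₂|.
|663.1 − 673.1| = 10 Hz.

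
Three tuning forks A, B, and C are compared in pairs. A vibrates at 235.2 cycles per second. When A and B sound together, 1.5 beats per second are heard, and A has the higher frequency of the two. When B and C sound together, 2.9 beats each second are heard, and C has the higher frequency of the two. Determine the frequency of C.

236.6 Hz

B is below A, so f_B = 235.2 − 1.5 = 233.7 Hz.
C is above B, so f_C = 233.7 + 2.9 = 236.6 Hz.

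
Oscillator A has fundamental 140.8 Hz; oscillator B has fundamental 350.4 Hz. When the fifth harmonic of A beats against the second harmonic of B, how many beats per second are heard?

Fifth harmonic of the first: 5·140.8 = 704.0 Hz.
Second harmonic of the second: 2·350.4 = 700.8 Hz.
f_beat = |704.0 − 700.8| = 3.2 Hz.

3.2 Hz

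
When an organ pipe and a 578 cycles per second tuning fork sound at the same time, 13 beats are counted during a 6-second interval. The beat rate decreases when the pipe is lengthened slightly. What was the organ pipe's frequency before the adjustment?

580.1667 Hz

Beat frequency = 13/6 = 2.1667 Hz.
|f − 578| = 2.1667, so the organ pipe was at either 575.8333 Hz or 580.1667 Hz.
A longer pipe has a lower fundamental; the adjustment lowers the organ pipe's frequency.
The beat rate fell, so the adjustment moved the organ pipe toward 578 Hz — it must have started above the reference.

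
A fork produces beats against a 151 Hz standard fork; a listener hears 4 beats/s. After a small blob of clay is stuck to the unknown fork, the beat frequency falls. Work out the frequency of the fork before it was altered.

155 Hz

|f − 151| = 4, so the fork was at either 147 Hz or 155 Hz.
Adding mass to a fork lowers its frequency; the adjustment lowers the fork's frequency.
The beat rate fell, so the adjustment moved the fork toward 151 Hz — it must have started above the reference.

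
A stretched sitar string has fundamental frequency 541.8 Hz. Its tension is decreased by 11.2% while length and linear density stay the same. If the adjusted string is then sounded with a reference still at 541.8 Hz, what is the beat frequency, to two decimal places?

For a string, f ∝ √T, so the new frequency is 541.8·√0.888 = 510.5585 Hz.
f_beat = |510.5585 − 541.8| = 31.24 Hz.

31.24 Hz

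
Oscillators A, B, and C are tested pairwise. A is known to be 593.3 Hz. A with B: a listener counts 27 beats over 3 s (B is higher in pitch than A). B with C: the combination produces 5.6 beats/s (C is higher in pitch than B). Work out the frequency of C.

607.9 Hz

A–B: Beat frequency = 27/3 = 9 Hz.
B is above A, so f_B = 593.3 + 9 = 602.3 Hz.
C is above B, so f_C = 602.3 + 5.6 = 607.9 Hz.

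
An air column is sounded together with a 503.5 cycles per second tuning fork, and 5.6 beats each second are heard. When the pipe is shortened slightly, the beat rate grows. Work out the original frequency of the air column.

|f − 503.5| = 5.6, so the air column was at either 497.9 Hz or 509.1 Hz.
A shorter pipe has a higher fundamental; the adjustment raises the air column's frequency.
The beat rate rose, so the adjustment moved the air column further from 503.5 Hz — it was already above the reference.

509.1 Hz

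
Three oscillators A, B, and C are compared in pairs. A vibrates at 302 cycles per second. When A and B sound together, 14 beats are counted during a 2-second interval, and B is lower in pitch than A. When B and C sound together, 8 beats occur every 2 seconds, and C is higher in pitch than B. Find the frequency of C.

A–B: Beat frequency = 14/2 = 7 Hz.
B is below A, so f_B = 302 − 7 = 295 Hz.
B–C: Beat frequency = 8/2 = 4 Hz.
C is above B, so f_C = 295 + 4 = 299 Hz.

299 Hz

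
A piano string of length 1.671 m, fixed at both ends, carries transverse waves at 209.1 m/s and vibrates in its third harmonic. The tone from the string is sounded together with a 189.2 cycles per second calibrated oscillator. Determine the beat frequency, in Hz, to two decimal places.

1.50 Hz

For a string fixed at both ends, f_n = n·v/(2L) = 3·209.1/(2·1.671) = 187.7020 Hz.
f_beat = |187.7020 − 189.2| = 1.50 Hz.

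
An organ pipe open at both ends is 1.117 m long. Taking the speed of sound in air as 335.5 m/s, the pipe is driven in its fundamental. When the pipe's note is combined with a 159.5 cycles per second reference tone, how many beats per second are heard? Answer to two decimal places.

9.32 Hz

Open pipe: f_n = n·v/(2L) = 1·335.5/(2·1.117) = 150.1791 Hz.
f_beat = |150.1791 − 159.5| = 9.32 Hz.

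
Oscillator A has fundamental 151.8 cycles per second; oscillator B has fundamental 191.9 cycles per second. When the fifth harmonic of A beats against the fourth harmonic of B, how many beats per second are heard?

Fifth harmonic of the first: 5·151.8 = 759.0 Hz.
Fourth harmonic of the second: 4·191.9 = 767.6 Hz.
f_beat = |759.0 − 767.6| = 8.6 Hz.

8.6 Hz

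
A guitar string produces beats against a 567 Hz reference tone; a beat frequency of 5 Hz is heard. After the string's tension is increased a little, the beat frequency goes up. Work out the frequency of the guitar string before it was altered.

|f − 567| = 5, so the guitar string was at either 562 Hz or 572 Hz.
Higher tension means higher frequency; the adjustment raises the guitar string's frequency.
The beat rate rose, so the adjustment moved the guitar string further from 567 Hz — it was already above the reference.

572 Hz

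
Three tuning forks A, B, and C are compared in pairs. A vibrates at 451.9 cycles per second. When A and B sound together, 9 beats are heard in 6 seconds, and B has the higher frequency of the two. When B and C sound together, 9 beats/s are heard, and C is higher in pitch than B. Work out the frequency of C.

462.4 Hz

A–B: Beat frequency = 9/6 = 1.5 Hz.
B is above A, so f_B = 451.9 + 1.5 = 453.4 Hz.
C is above B, so f_C = 453.4 + 9 = 462.4 Hz.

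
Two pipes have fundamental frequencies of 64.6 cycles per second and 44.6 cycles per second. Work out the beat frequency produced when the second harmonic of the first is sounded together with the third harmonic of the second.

Second harmonic of the first: 2·64.6 = 129.2 Hz.
Third harmonic of the second: 3·44.6 = 133.8 Hz.
f_beat = |129.2 − 133.8| = 4.6 Hz.

4.6 Hz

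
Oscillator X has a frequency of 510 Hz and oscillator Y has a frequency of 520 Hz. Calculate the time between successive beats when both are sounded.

0.100 s

f_beat = |510 − 520| = 10 Hz.
Beat period T = 1 / f_beat = 1 / 10 s.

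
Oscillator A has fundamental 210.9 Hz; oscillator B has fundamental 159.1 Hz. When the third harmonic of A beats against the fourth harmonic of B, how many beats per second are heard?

3.7 Hz

Third harmonic of the first: 3·210.9 = 632.7 Hz.
Fourth harmonic of the second: 4·159.1 = 636.4 Hz.
f_beat = |632.7 − 636.4| = 3.7 Hz.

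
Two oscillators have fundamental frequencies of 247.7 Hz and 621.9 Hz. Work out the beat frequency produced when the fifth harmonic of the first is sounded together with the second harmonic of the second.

Fifth harmonic of the first: 5·247.7 = 1238.5 Hz.
Second harmonic of the second: 2·621.9 = 1243.8 Hz.
f_beat = |1238.5 − 1243.8| = 5.3 Hz.

5.3 Hz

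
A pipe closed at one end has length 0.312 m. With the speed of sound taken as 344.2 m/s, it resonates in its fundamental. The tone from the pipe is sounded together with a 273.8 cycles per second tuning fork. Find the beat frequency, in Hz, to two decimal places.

Closed pipe (odd harmonics): f_n = n·v/(4L) = 1·344.2/(4·0.312) = 275.8013 Hz.
f_beat = |275.8013 − 273.8| = 2.00 Hz.

2.00 Hz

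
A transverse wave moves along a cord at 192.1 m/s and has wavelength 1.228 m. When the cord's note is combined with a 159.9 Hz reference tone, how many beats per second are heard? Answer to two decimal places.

3.47 Hz

Source frequency f = v/λ = 192.1/1.228 = 156.4332 Hz.
f_beat = |156.4332 − 159.9| = 3.47 Hz.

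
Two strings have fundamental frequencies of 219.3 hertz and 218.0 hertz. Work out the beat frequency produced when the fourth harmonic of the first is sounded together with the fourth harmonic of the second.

Fourth harmonic of the first: 4·219.3 = 877.2 Hz.
Fourth harmonic of the second: 4·218.0 = 872.0 Hz.
f_beat = |877.2 − 872.0| = 5.2 Hz.

5.2 Hz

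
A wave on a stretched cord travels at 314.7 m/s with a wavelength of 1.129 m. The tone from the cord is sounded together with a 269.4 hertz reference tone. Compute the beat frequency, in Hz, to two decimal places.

Source frequency f = v/λ = 314.7/1.129 = 278.7422 Hz.
f_beat = |278.7422 − 269.4| = 9.34 Hz.

9.34 Hz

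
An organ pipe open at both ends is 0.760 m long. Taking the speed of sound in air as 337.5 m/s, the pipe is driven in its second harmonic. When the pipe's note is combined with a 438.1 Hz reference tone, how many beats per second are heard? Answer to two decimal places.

Open pipe: f_n = n·v/(2L) = 2·337.5/(2·0.760) = 444.0789 Hz.
f_beat = |444.0789 − 438.1| = 5.98 Hz.

5.98 Hz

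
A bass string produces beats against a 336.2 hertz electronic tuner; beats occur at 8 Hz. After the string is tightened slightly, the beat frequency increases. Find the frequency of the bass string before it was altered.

344.2 Hz

|f − 336.2| = 8, so the bass string was at either 328.2 Hz or 344.2 Hz.
Increasing tension raises a string's frequency; the adjustment raises the bass string's frequency.
The beat rate rose, so the adjustment moved the bass string further from 336.2 Hz — it was already above the reference.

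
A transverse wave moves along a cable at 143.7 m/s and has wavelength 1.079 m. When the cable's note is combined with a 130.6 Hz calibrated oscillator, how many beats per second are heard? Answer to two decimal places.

Source frequency f = v/λ = 143.7/1.079 = 133.1789 Hz.
f_beat = |133.1789 − 130.6| = 2.58 Hz.

2.58 Hz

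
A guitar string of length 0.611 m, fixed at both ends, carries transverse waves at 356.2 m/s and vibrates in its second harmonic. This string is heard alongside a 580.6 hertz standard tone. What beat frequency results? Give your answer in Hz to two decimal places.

2.38 Hz

For a string fixed at both ends, f_n = n·v/(2L) = 2·356.2/(2·0.611) = 582.9787 Hz.
f_beat = |582.9787 − 580.6| = 2.38 Hz.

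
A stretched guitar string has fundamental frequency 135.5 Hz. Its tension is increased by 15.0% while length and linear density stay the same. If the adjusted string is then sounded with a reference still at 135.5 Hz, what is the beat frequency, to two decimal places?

9.81 Hz

For a string, f ∝ √T, so the new frequency is 135.5·√1.150 = 145.3076 Hz.
f_beat = |145.3076 − 135.5| = 9.81 Hz.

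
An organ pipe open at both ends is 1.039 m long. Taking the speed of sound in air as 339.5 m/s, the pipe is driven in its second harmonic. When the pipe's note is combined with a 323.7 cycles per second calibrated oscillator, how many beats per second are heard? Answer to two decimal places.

3.06 Hz

Open pipe: f_n = n·v/(2L) = 2·339.5/(2·1.039) = 326.7565 Hz.
f_beat = |326.7565 − 323.7| = 3.06 Hz.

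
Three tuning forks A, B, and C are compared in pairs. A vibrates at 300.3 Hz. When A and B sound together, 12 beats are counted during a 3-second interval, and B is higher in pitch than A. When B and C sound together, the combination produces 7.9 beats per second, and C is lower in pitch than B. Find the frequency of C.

296.4 Hz

A–B: Beat frequency = 12/3 = 4 Hz.
B is above A, so f_B = 300.3 + 4 = 304.3 Hz.
C is below B, so f_C = 304.3 − 7.9 = 296.4 Hz.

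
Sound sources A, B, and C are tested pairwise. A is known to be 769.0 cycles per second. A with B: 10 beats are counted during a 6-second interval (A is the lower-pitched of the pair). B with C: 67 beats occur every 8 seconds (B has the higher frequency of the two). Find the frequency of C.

762.2917 Hz

A–B: Beat frequency = 10/6 = 1.6667 Hz.
B is above A, so f_B = 769.0 + 1.6667 = 770.6667 Hz.
B–C: Beat frequency = 67/8 = 8.375 Hz.
C is below B, so f_C = 770.6667 − 8.375 = 762.2917 Hz.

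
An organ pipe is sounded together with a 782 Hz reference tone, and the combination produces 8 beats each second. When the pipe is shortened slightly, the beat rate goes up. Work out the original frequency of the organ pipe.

790 Hz

|f − 782| = 8, so the organ pipe was at either 774 Hz or 790 Hz.
A shorter pipe has a higher fundamental; the adjustment raises the organ pipe's frequency.
The beat rate rose, so the adjustment moved the organ pipe further from 782 Hz — it was already above the reference.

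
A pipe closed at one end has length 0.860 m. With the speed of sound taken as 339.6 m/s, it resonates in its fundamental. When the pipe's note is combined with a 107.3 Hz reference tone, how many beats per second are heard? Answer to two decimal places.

8.58 Hz

Closed pipe (odd harmonics): f_n = n·v/(4L) = 1·339.6/(4·0.860) = 98.7209 Hz.
f_beat = |98.7209 − 107.3| = 8.58 Hz.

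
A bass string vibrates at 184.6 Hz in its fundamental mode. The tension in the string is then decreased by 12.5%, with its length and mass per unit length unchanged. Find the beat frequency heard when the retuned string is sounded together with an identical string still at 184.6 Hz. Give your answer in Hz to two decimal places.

11.92 Hz

For a string, f ∝ √T, so the new frequency is 184.6·√0.875 = 172.6775 Hz.
f_beat = |172.6775 − 184.6| = 11.92 Hz.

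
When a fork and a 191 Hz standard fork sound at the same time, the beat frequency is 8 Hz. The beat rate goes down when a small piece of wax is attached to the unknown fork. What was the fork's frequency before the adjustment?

199 Hz

|f − 191| = 8, so the fork was at either 183 Hz or 199 Hz.
Loading a fork with wax lowers its frequency; the adjustment lowers the fork's frequency.
The beat rate fell, so the adjustment moved the fork toward 191 Hz — it must have started above the reference.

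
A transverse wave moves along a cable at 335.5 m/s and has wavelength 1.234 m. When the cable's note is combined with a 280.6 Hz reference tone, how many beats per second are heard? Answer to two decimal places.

8.72 Hz

Source frequency f = v/λ = 335.5/1.234 = 271.8801 Hz.
f_beat = |271.8801 − 280.6| = 8.72 Hz.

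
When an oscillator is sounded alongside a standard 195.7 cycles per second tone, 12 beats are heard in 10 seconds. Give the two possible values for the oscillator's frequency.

194.5 Hz or 196.9 Hz

Beat frequency = 12/10 = 1.2 Hz.
|f − 195.7| = 1.2, so f = 195.7 ± 1.2.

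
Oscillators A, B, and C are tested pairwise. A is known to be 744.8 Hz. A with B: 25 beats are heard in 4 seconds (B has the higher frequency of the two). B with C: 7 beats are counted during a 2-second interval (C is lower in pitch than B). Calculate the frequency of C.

747.55 Hz

A–B: Beat frequency = 25/4 = 6.25 Hz.
B is above A, so f_B = 744.8 + 6.25 = 751.05 Hz.
B–C: Beat frequency = 7/2 = 3.5 Hz.
C is below B, so f_C = 751.05 − 3.5 = 747.55 Hz.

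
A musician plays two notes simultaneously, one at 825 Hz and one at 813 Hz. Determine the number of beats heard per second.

The beat frequency equals the magnitude of the frequency difference.
|825 − 813| = 12 Hz.

12 Hz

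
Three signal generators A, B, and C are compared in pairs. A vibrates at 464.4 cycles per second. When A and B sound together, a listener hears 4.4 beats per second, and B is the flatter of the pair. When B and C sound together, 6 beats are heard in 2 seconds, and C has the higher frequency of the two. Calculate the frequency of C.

B is below A, so f_B = 464.4 − 4.4 = 460 Hz.
B–C: Beat frequency = 6/2 = 3 Hz.
C is above B, so f_C = 460 + 3 = 463 Hz.

463 Hz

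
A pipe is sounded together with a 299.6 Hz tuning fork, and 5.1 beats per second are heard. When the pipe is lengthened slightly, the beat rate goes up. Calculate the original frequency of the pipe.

|f − 299.6| = 5.1, so the pipe was at either 294.5 Hz or 304.7 Hz.
A longer pipe has a lower fundamental; the adjustment lowers the pipe's frequency.
The beat rate rose, so the adjustment moved the pipe further from 299.6 Hz — it was already below the reference.

294.5 Hz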